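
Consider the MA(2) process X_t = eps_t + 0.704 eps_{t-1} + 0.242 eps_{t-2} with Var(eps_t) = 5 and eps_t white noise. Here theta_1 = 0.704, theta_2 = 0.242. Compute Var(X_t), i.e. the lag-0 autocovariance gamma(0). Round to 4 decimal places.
\gamma(0) = 7.7709

For an MA(q) process X_t = eps_t + sum_i theta_i eps_{t-i} with
Var(eps_t) = sigma^2, the variance is
  gamma(0) = sigma^2 * (1 + sum_i theta_i^2).
  sum_i theta_i^2 = (0.704)^2 + (0.242)^2 = 0.495616 + 0.058564 = 0.55418.
  gamma(0) = 5 * (1 + 0.55418) = 5 * 1.55418 = 7.7709.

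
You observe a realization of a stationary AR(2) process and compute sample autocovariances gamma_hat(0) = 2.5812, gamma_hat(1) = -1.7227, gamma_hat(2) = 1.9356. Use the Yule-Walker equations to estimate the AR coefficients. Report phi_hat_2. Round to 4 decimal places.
\hat\phi_{2} = 0.5490

The Yule-Walker equations for an AR(p) process read, in matrix form,
  Gamma_p phi = r_p,   with   (Gamma_p)_{ij} = gamma(|i - j|),
                       (r_p)_i = gamma(i),   i,j = 1..p.
Substitute the sample gammas (Toeplitz matrix and right-hand side of size 2):
  Gamma_p = [[2.5812, -1.7227], [-1.7227, 2.5812]]
  r_p     = [-1.7227, 1.9356]
Written out:
  2.5812 phi_1 - 1.7227 phi_2 = -1.7227
  -1.7227 phi_1 + 2.5812 phi_2 = 1.9356
Solve by Cramer's rule:
  det = gamma(0)^2 - gamma(1)^2 = (2.5812)^2 - (-1.7227)^2 = 6.66259344 - 2.96769529 = 3.69489815
  phi_hat_1 = [gamma(1) gamma(0) - gamma(1) gamma(2)] / det = [(-1.7227)(2.5812) - (-1.7227)(1.9356)] / 3.69489815 = -1.11217512 / 3.69489815 = -0.301
  phi_hat_2 = [gamma(0) gamma(2) - gamma(1)^2] / det = [(2.5812)(1.9356) - (-1.7227)^2] / 3.69489815 = 2.02847543 / 3.69489815 = 0.549
So phi_hat = [-0.3010, 0.5490].
Therefore phi_hat_2 = 0.5490.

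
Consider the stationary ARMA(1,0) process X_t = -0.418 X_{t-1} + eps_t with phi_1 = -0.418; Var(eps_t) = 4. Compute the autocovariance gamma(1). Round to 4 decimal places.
\gamma(1) = -2.0260

Multiply the model equation by X_{t-k} and take expectations. With theta_0 = psi_0 = 1 and psi_j the MA(infinity) weights, this gives
  gamma(k) - sum_i phi_i gamma(k-i) = c_k,
  c_k = sigma^2 * sum_{j=k..q} theta_j psi_{j-k}   (c_k = 0 for k > q),
using gamma(-m) = gamma(m).
Pure AR (q = 0): c_0 = sigma^2 = 4, c_k = 0 for k >= 1.
Equations for k = 0 and k = 1 (AR order 1):
  gamma(0) = phi_1 gamma(1) + c_0
  gamma(1) = phi_1 gamma(0) + c_1
Substituting the second into the first: gamma(0) (1 - phi_1^2) = c_0 + phi_1 c_1, so
  gamma(0) = c_0 / (1 - phi_1^2) = 4 / (1 - (-0.418)^2) = 4 / 0.825276 = 4.846863.
  gamma(1) = phi_1 gamma(0) = (-0.418)(4.846863) = -2.025989.
Therefore gamma(1) = -2.0260 (to 4 decimal places).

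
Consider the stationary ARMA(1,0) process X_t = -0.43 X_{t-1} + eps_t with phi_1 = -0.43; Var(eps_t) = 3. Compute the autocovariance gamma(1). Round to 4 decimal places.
\gamma(1) = -1.5826

Multiply the model equation by X_{t-k} and take expectations. With theta_0 = psi_0 = 1 and psi_j the MA(infinity) weights, this gives
  gamma(k) - sum_i phi_i gamma(k-i) = c_k,
  c_k = sigma^2 * sum_{j=k..q} theta_j psi_{j-k}   (c_k = 0 for k > q),
using gamma(-m) = gamma(m).
Pure AR (q = 0): c_0 = sigma^2 = 3, c_k = 0 for k >= 1.
Equations for k = 0 and k = 1 (AR order 1):
  gamma(0) = phi_1 gamma(1) + c_0
  gamma(1) = phi_1 gamma(0) + c_1
Substituting the second into the first: gamma(0) (1 - phi_1^2) = c_0 + phi_1 c_1, so
  gamma(0) = c_0 / (1 - phi_1^2) = 3 / (1 - (-0.43)^2) = 3 / 0.8151 = 3.68053.
  gamma(1) = phi_1 gamma(0) = (-0.43)(3.68053) = -1.582628.
Therefore gamma(1) = -1.5826 (to 4 decimal places).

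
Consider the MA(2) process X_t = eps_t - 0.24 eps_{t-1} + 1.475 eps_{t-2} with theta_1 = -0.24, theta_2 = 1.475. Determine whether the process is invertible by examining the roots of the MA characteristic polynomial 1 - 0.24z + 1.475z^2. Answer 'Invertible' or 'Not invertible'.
\text{Not invertible}

The MA(q) characteristic polynomial is P(z) = 1 - 0.24z + 1.475z^2.
Invertibility requires all roots to lie outside the unit circle, i.e. |z| > 1 for every root.
Set 1 + (-0.24) z + (1.475) z^2 = 0, i.e. a z^2 + b z + c = 0 with a = 1.475, b = -0.24, c = 1.
Discriminant D = b^2 - 4ac = (-0.24)^2 - 4*(1.475)*1 = 0.0576 - (5.9) = -5.8424.
D < 0, so the roots are the complex-conjugate pair z = (-b +/- i sqrt(-D)) / (2a) = 0.0814 +/- 0.8194i.
For a conjugate pair |z|^2 = z * conj(z) = (product of roots) = c/a = 1/(1.475) = 0.677966, so |z| = sqrt(0.677966) = 0.8234 for both roots.
Moduli of all roots: 0.8234, 0.8234.
All moduli strictly greater than 1? No.
Verdict: Not invertible.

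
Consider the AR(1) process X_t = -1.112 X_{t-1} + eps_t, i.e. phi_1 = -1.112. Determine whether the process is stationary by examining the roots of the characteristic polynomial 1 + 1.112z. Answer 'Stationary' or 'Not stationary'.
\text{Not stationary}

The AR(p) characteristic polynomial is P(z) = 1 + 1.112z.
Stationarity requires all roots to lie outside the unit circle, i.e. |z| > 1 for every root.
This is linear in z: 1 + (1.112) z = 0  =>  z = -1/(1.112) = -0.899281,  |z| = 0.899281.
Moduli of all roots: 0.8993.
All moduli strictly greater than 1? No.
Verdict: Not stationary.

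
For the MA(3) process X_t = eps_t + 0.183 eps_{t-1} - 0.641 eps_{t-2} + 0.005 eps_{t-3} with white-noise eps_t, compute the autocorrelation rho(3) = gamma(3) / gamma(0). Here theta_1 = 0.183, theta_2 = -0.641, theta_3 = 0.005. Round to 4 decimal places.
\rho(3) = 0.0035

For an MA(q) process with theta_0 = 1, the autocovariance is
  gamma(k) = sigma^2 * sum_{i=0..q-k} theta_i * theta_{i+k},
and rho(k) = gamma(k) / gamma(0). Sigma^2 cancels.
  numerator   = (1)*(0.005) = 0.005.
  denominator = (1)^2 + (0.183)^2 + (-0.641)^2 + (0.005)^2 = 1.444395.
  rho(3) = 0.005 / 1.444395 = 0.0035.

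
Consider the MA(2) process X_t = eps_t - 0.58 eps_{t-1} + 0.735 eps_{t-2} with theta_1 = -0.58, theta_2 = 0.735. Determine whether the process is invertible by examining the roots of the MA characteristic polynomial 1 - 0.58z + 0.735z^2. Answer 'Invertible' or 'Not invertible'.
\text{Invertible}

The MA(q) characteristic polynomial is P(z) = 1 - 0.58z + 0.735z^2.
Invertibility requires all roots to lie outside the unit circle, i.e. |z| > 1 for every root.
Set 1 + (-0.58) z + (0.735) z^2 = 0, i.e. a z^2 + b z + c = 0 with a = 0.735, b = -0.58, c = 1.
Discriminant D = b^2 - 4ac = (-0.58)^2 - 4*(0.735)*1 = 0.3364 - (2.94) = -2.6036.
D < 0, so the roots are the complex-conjugate pair z = (-b +/- i sqrt(-D)) / (2a) = 0.3946 +/- 1.0977i.
For a conjugate pair |z|^2 = z * conj(z) = (product of roots) = c/a = 1/(0.735) = 1.360544, so |z| = sqrt(1.360544) = 1.1664 for both roots.
Moduli of all roots: 1.1664, 1.1664.
All moduli strictly greater than 1? Yes.
Verdict: Invertible.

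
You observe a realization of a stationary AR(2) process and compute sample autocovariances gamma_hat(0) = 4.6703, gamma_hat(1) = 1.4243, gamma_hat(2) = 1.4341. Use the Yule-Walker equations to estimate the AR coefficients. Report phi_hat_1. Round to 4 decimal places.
\hat\phi_{1} = 0.2330

The Yule-Walker equations for an AR(p) process read, in matrix form,
  Gamma_p phi = r_p,   with   (Gamma_p)_{ij} = gamma(|i - j|),
                       (r_p)_i = gamma(i),   i,j = 1..p.
Substitute the sample gammas (Toeplitz matrix and right-hand side of size 2):
  Gamma_p = [[4.6703, 1.4243], [1.4243, 4.6703]]
  r_p     = [1.4243, 1.4341]
Written out:
  4.6703 phi_1 + 1.4243 phi_2 = 1.4243
  1.4243 phi_1 + 4.6703 phi_2 = 1.4341
Solve by Cramer's rule:
  det = gamma(0)^2 - gamma(1)^2 = (4.6703)^2 - (1.4243)^2 = 21.81170209 - 2.02863049 = 19.7830716
  phi_hat_1 = [gamma(1) gamma(0) - gamma(1) gamma(2)] / det = [(1.4243)(4.6703) - (1.4243)(1.4341)] / 19.7830716 = 4.60931966 / 19.7830716 = 0.233
  phi_hat_2 = [gamma(0) gamma(2) - gamma(1)^2] / det = [(4.6703)(1.4341) - (1.4243)^2] / 19.7830716 = 4.66904674 / 19.7830716 = 0.236
So phi_hat = [0.2330, 0.2360].
Therefore phi_hat_1 = 0.2330.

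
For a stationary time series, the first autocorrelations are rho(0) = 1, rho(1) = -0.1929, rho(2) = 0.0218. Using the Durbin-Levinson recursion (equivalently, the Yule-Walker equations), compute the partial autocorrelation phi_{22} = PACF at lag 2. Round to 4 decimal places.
\phi_{22} = -0.0160

The PACF at lag k is phi_{kk}, the last component of the solution
to the Yule-Walker system G_k phi = r_k where
  (G_k)_{ij} = rho(|i - j|), (r_k)_i = rho(i), i,j = 1..k.
Equivalently, Durbin-Levinson gives phi_{kk} iteratively:
  phi_{11} = rho(1)
  phi_{kk} = [rho(k) - sum_{j=1..k-1} phi_{k-1,j} rho(k-j)]
            / [1 - sum_{j=1..k-1} phi_{k-1,j} rho(j)],
  phi_{k,j} = phi_{k-1,j} - phi_{kk} phi_{k-1,k-j},  j = 1..k-1.
Step k = 1:
  phi_11 = rho(1) = -0.1929.
Step k = 2:
  phi_22 = [rho(2) - phi_11 rho(1)] / [1 - phi_11 rho(1)] = [0.0218 - (-0.1929)(-0.1929)] / [1 - (-0.1929)(-0.1929)]
         = -0.01541041 / 0.96278959 = -0.016.
Therefore phi_{22} = -0.0160.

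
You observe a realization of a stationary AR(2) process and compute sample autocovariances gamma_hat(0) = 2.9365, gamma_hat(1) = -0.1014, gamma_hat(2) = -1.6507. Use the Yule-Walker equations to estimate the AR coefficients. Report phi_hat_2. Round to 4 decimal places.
\hat\phi_{2} = -0.5640

The Yule-Walker equations for an AR(p) process read, in matrix form,
  Gamma_p phi = r_p,   with   (Gamma_p)_{ij} = gamma(|i - j|),
                       (r_p)_i = gamma(i),   i,j = 1..p.
Substitute the sample gammas (Toeplitz matrix and right-hand side of size 2):
  Gamma_p = [[2.9365, -0.1014], [-0.1014, 2.9365]]
  r_p     = [-0.1014, -1.6507]
Written out:
  2.9365 phi_1 - 0.1014 phi_2 = -0.1014
  -0.1014 phi_1 + 2.9365 phi_2 = -1.6507
Solve by Cramer's rule:
  det = gamma(0)^2 - gamma(1)^2 = (2.9365)^2 - (-0.1014)^2 = 8.62303225 - 0.01028196 = 8.61275029
  phi_hat_1 = [gamma(1) gamma(0) - gamma(1) gamma(2)] / det = [(-0.1014)(2.9365) - (-0.1014)(-1.6507)] / 8.61275029 = -0.46514208 / 8.61275029 = -0.054
  phi_hat_2 = [gamma(0) gamma(2) - gamma(1)^2] / det = [(2.9365)(-1.6507) - (-0.1014)^2] / 8.61275029 = -4.85756251 / 8.61275029 = -0.564
So phi_hat = [-0.0540, -0.5640].
Therefore phi_hat_2 = -0.5640.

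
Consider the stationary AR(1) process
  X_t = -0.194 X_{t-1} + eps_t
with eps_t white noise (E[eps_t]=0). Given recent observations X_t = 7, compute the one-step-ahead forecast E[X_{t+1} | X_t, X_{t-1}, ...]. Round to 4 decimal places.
E[X_{t+1} \mid \mathcal F_t] = -1.3580

For an AR(p) model X_t = c + sum_i phi_i X_{t-i} + eps_t, the
one-step-ahead conditional mean is
  E[X_{t+1} | X_t, ...] = c + sum_i phi_i X_{t+1-i}.
Substitute known values:
  E[X_{t+1} | ...] = (-0.194) * (7)
                   = -1.3580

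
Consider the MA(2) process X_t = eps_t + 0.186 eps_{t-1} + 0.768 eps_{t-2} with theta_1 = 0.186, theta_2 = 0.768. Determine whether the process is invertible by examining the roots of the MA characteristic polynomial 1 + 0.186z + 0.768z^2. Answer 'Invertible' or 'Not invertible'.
\text{Invertible}

The MA(q) characteristic polynomial is P(z) = 1 + 0.186z + 0.768z^2.
Invertibility requires all roots to lie outside the unit circle, i.e. |z| > 1 for every root.
Set 1 + (0.186) z + (0.768) z^2 = 0, i.e. a z^2 + b z + c = 0 with a = 0.768, b = 0.186, c = 1.
Discriminant D = b^2 - 4ac = (0.186)^2 - 4*(0.768)*1 = 0.034596 - (3.072) = -3.037404.
D < 0, so the roots are the complex-conjugate pair z = (-b +/- i sqrt(-D)) / (2a) = -0.1211 +/- 1.1346i.
For a conjugate pair |z|^2 = z * conj(z) = (product of roots) = c/a = 1/(0.768) = 1.302083, so |z| = sqrt(1.302083) = 1.1411 for both roots.
Moduli of all roots: 1.1411, 1.1411.
All moduli strictly greater than 1? Yes.
Verdict: Invertible.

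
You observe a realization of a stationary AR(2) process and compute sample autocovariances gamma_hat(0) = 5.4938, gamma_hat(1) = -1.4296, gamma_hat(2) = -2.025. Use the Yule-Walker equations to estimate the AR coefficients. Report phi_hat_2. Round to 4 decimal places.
\hat\phi_{2} = -0.4680

The Yule-Walker equations for an AR(p) process read, in matrix form,
  Gamma_p phi = r_p,   with   (Gamma_p)_{ij} = gamma(|i - j|),
                       (r_p)_i = gamma(i),   i,j = 1..p.
Substitute the sample gammas (Toeplitz matrix and right-hand side of size 2):
  Gamma_p = [[5.4938, -1.4296], [-1.4296, 5.4938]]
  r_p     = [-1.4296, -2.025]
Written out:
  5.4938 phi_1 - 1.4296 phi_2 = -1.4296
  -1.4296 phi_1 + 5.4938 phi_2 = -2.025
Solve by Cramer's rule:
  det = gamma(0)^2 - gamma(1)^2 = (5.4938)^2 - (-1.4296)^2 = 30.18183844 - 2.04375616 = 28.13808228
  phi_hat_1 = [gamma(1) gamma(0) - gamma(1) gamma(2)] / det = [(-1.4296)(5.4938) - (-1.4296)(-2.025)] / 28.13808228 = -10.74887648 / 28.13808228 = -0.382
  phi_hat_2 = [gamma(0) gamma(2) - gamma(1)^2] / det = [(5.4938)(-2.025) - (-1.4296)^2] / 28.13808228 = -13.16870116 / 28.13808228 = -0.468
So phi_hat = [-0.3820, -0.4680].
Therefore phi_hat_2 = -0.4680.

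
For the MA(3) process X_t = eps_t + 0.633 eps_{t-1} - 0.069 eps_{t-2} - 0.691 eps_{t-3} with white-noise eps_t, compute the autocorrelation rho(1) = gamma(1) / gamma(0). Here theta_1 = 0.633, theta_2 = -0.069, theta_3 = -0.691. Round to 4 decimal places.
\rho(1) = 0.3383

For an MA(q) process with theta_0 = 1, the autocovariance is
  gamma(k) = sigma^2 * sum_{i=0..q-k} theta_i * theta_{i+k},
and rho(k) = gamma(k) / gamma(0). Sigma^2 cancels.
  numerator   = (1)*(0.633) + (0.633)*(-0.069) + (-0.069)*(-0.691) = 0.637002.
  denominator = (1)^2 + (0.633)^2 + (-0.069)^2 + (-0.691)^2 = 1.882931.
  rho(1) = 0.637002 / 1.882931 = 0.3383.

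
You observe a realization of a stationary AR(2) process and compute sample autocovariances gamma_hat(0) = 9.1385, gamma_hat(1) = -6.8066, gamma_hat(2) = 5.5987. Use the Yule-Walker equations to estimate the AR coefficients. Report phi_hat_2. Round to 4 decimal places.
\hat\phi_{2} = 0.1300

The Yule-Walker equations for an AR(p) process read, in matrix form,
  Gamma_p phi = r_p,   with   (Gamma_p)_{ij} = gamma(|i - j|),
                       (r_p)_i = gamma(i),   i,j = 1..p.
Substitute the sample gammas (Toeplitz matrix and right-hand side of size 2):
  Gamma_p = [[9.1385, -6.8066], [-6.8066, 9.1385]]
  r_p     = [-6.8066, 5.5987]
Written out:
  9.1385 phi_1 - 6.8066 phi_2 = -6.8066
  -6.8066 phi_1 + 9.1385 phi_2 = 5.5987
Solve by Cramer's rule:
  det = gamma(0)^2 - gamma(1)^2 = (9.1385)^2 - (-6.8066)^2 = 83.51218225 - 46.32980356 = 37.18237869
  phi_hat_1 = [gamma(1) gamma(0) - gamma(1) gamma(2)] / det = [(-6.8066)(9.1385) - (-6.8066)(5.5987)] / 37.18237869 = -24.09400268 / 37.18237869 = -0.648
  phi_hat_2 = [gamma(0) gamma(2) - gamma(1)^2] / det = [(9.1385)(5.5987) - (-6.8066)^2] / 37.18237869 = 4.83391639 / 37.18237869 = 0.13
So phi_hat = [-0.6480, 0.1300].
Therefore phi_hat_2 = 0.1300.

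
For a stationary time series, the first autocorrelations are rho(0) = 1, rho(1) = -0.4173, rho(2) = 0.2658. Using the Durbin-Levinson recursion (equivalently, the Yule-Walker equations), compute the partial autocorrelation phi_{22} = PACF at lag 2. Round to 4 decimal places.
\phi_{22} = 0.1110

The PACF at lag k is phi_{kk}, the last component of the solution
to the Yule-Walker system G_k phi = r_k where
  (G_k)_{ij} = rho(|i - j|), (r_k)_i = rho(i), i,j = 1..k.
Equivalently, Durbin-Levinson gives phi_{kk} iteratively:
  phi_{11} = rho(1)
  phi_{kk} = [rho(k) - sum_{j=1..k-1} phi_{k-1,j} rho(k-j)]
            / [1 - sum_{j=1..k-1} phi_{k-1,j} rho(j)],
  phi_{k,j} = phi_{k-1,j} - phi_{kk} phi_{k-1,k-j},  j = 1..k-1.
Step k = 1:
  phi_11 = rho(1) = -0.4173.
Step k = 2:
  phi_22 = [rho(2) - phi_11 rho(1)] / [1 - phi_11 rho(1)] = [0.2658 - (-0.4173)(-0.4173)] / [1 - (-0.4173)(-0.4173)]
         = 0.09166071 / 0.82586071 = 0.111.
Therefore phi_{22} = 0.1110.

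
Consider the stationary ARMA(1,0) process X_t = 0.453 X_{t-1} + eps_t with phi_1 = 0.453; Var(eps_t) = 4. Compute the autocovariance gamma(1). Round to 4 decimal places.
\gamma(1) = 2.2798

Multiply the model equation by X_{t-k} and take expectations. With theta_0 = psi_0 = 1 and psi_j the MA(infinity) weights, this gives
  gamma(k) - sum_i phi_i gamma(k-i) = c_k,
  c_k = sigma^2 * sum_{j=k..q} theta_j psi_{j-k}   (c_k = 0 for k > q),
using gamma(-m) = gamma(m).
Pure AR (q = 0): c_0 = sigma^2 = 4, c_k = 0 for k >= 1.
Equations for k = 0 and k = 1 (AR order 1):
  gamma(0) = phi_1 gamma(1) + c_0
  gamma(1) = phi_1 gamma(0) + c_1
Substituting the second into the first: gamma(0) (1 - phi_1^2) = c_0 + phi_1 c_1, so
  gamma(0) = c_0 / (1 - phi_1^2) = 4 / (1 - (0.453)^2) = 4 / 0.794791 = 5.03277.
  gamma(1) = phi_1 gamma(0) = (0.453)(5.03277) = 2.279845.
Therefore gamma(1) = 2.2798 (to 4 decimal places).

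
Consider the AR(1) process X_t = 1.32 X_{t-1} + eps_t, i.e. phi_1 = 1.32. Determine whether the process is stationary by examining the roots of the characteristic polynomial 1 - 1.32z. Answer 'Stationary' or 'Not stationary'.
\text{Not stationary}

The AR(p) characteristic polynomial is P(z) = 1 - 1.32z.
Stationarity requires all roots to lie outside the unit circle, i.e. |z| > 1 for every root.
This is linear in z: 1 + (-1.32) z = 0  =>  z = -1/(-1.32) = 0.757576,  |z| = 0.757576.
Moduli of all roots: 0.7576.
All moduli strictly greater than 1? No.
Verdict: Not stationary.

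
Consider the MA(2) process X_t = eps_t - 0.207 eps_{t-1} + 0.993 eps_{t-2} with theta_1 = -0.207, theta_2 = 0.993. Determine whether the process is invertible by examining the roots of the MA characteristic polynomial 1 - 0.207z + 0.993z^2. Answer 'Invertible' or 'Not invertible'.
\text{Invertible}

The MA(q) characteristic polynomial is P(z) = 1 - 0.207z + 0.993z^2.
Invertibility requires all roots to lie outside the unit circle, i.e. |z| > 1 for every root.
Set 1 + (-0.207) z + (0.993) z^2 = 0, i.e. a z^2 + b z + c = 0 with a = 0.993, b = -0.207, c = 1.
Discriminant D = b^2 - 4ac = (-0.207)^2 - 4*(0.993)*1 = 0.042849 - (3.972) = -3.929151.
D < 0, so the roots are the complex-conjugate pair z = (-b +/- i sqrt(-D)) / (2a) = 0.1042 +/- 0.9981i.
For a conjugate pair |z|^2 = z * conj(z) = (product of roots) = c/a = 1/(0.993) = 1.007049, so |z| = sqrt(1.007049) = 1.0035 for both roots.
Moduli of all roots: 1.0035, 1.0035.
All moduli strictly greater than 1? Yes.
Verdict: Invertible.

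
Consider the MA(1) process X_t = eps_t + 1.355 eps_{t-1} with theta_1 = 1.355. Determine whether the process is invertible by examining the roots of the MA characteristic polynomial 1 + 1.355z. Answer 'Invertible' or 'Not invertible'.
\text{Not invertible}

The MA(q) characteristic polynomial is P(z) = 1 + 1.355z.
Invertibility requires all roots to lie outside the unit circle, i.e. |z| > 1 for every root.
This is linear in z: 1 + (1.355) z = 0  =>  z = -1/(1.355) = -0.738007,  |z| = 0.738007.
Moduli of all roots: 0.7380.
All moduli strictly greater than 1? No.
Verdict: Not invertible.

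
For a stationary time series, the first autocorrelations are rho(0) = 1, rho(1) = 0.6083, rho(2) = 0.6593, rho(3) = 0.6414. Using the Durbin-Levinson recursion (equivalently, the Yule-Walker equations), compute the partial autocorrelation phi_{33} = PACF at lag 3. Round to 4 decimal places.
\phi_{33} = 0.2920

The PACF at lag k is phi_{kk}, the last component of the solution
to the Yule-Walker system G_k phi = r_k where
  (G_k)_{ij} = rho(|i - j|), (r_k)_i = rho(i), i,j = 1..k.
Equivalently, Durbin-Levinson gives phi_{kk} iteratively:
  phi_{11} = rho(1)
  phi_{kk} = [rho(k) - sum_{j=1..k-1} phi_{k-1,j} rho(k-j)]
            / [1 - sum_{j=1..k-1} phi_{k-1,j} rho(j)],
  phi_{k,j} = phi_{k-1,j} - phi_{kk} phi_{k-1,k-j},  j = 1..k-1.
Step k = 1:
  phi_11 = rho(1) = 0.6083.
Step k = 2:
  phi_22 = [rho(2) - phi_11 rho(1)] / [1 - phi_11 rho(1)] = [0.6593 - (0.6083)(0.6083)] / [1 - (0.6083)(0.6083)]
         = 0.28927111 / 0.62997111 = 0.459182.
  Update: phi_21 = phi_11 - phi_22 phi_11 = 0.6083 - (0.459182)(0.6083) = 0.32898.
Step k = 3:
  phi_33 = [rho(3) - phi_21 rho(2) - phi_22 rho(1)] / [1 - phi_21 rho(1) - phi_22 rho(2)]
    numerator   = 0.6414 - (0.32898)(0.6593) - (0.459182)(0.6083) = 0.14518344
    denominator = 1 - (0.32898)(0.6083) - (0.459182)(0.6593) = 0.49714315
  phi_33 = 0.14518344 / 0.49714315 = 0.292.
Therefore phi_{33} = 0.2920.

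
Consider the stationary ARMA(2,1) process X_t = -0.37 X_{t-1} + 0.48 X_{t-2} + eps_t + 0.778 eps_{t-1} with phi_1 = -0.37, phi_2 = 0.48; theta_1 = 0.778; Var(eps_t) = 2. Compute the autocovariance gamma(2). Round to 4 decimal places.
\gamma(2) = 0.8417

Multiply the model equation by X_{t-k} and take expectations. With theta_0 = psi_0 = 1 and psi_j the MA(infinity) weights, this gives
  gamma(k) - sum_i phi_i gamma(k-i) = c_k,
  c_k = sigma^2 * sum_{j=k..q} theta_j psi_{j-k}   (c_k = 0 for k > q),
using gamma(-m) = gamma(m).
psi-weights needed (psi_j = theta_j + sum_i phi_i psi_{j-i}):
  psi_1 = theta_1 + phi_1 = 0.778 + (-0.37) = 0.408
Right-hand sides:
  c_0 = sigma^2 (1 + theta_1 psi_1) = 2 * (1 + (0.778)(0.408)) = 2 * 1.317424 = 2.634848
  c_1 = sigma^2 theta_1 = 2 * (0.778) = 1.556
  c_2 = 0
Equations for k = 0, 1, 2 (AR order 2, c_2 = 0):
  (E0) gamma(0) = phi_1 gamma(1) + phi_2 gamma(2) + c_0
  (E1) gamma(1) = phi_1 gamma(0) + phi_2 gamma(1) + c_1
  (E2) gamma(2) = phi_1 gamma(1) + phi_2 gamma(0)
From (E1): gamma(1) = A gamma(0) + B with
  A = phi_1 / (1 - phi_2) = -0.37 / 0.52 = -0.711538,   B = c_1 / (1 - phi_2) = 1.556 / 0.52 = 2.992308.
Insert (E2) into (E0): gamma(0) (1 - phi_2^2) = phi_1 (1 + phi_2) gamma(1) + c_0.
  phi_1 (1 + phi_2) = (-0.37)(1.48) = -0.5476,   1 - phi_2^2 = 0.7696.
Replace gamma(1) by A gamma(0) + B and collect gamma(0):
  gamma(0) [0.7696 - (-0.5476)(-0.711538)] = (-0.5476)(2.992308) + 2.634848
  gamma(0) * 0.379962 = 0.99626
  gamma(0) = 0.99626 / 0.379962 = 2.622003.
  gamma(1) = A gamma(0) + B = (-0.711538)(2.622003) + (2.992308) = 1.126652.
  gamma(2) = phi_1 gamma(1) + phi_2 gamma(0) = (-0.37)(1.126652) + (0.48)(2.622003) = 0.8417.
Therefore gamma(2) = 0.8417 (to 4 decimal places).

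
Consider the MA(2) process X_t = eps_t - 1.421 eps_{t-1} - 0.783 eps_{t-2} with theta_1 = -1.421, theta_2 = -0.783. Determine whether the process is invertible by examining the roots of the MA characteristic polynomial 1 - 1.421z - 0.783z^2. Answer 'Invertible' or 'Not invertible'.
\text{Not invertible}

The MA(q) characteristic polynomial is P(z) = 1 - 1.421z - 0.783z^2.
Invertibility requires all roots to lie outside the unit circle, i.e. |z| > 1 for every root.
Set 1 + (-1.421) z + (-0.783) z^2 = 0, i.e. a z^2 + b z + c = 0 with a = -0.783, b = -1.421, c = 1.
Discriminant D = b^2 - 4ac = (-1.421)^2 - 4*(-0.783)*1 = 2.019241 - (-3.132) = 5.151241.
D >= 0, so the roots are real: z = (-b +/- sqrt(D)) / (2a) = (1.421 +/- 2.269635) / (-1.566).
  z_1 = (1.421 + 2.269635) / (-1.566) = -2.3567,   |z_1| = 2.3567.
  z_2 = (1.421 - 2.269635) / (-1.566) = 0.5419,   |z_2| = 0.5419.
Moduli of all roots: 2.3567, 0.5419.
All moduli strictly greater than 1? No.
Verdict: Not invertible.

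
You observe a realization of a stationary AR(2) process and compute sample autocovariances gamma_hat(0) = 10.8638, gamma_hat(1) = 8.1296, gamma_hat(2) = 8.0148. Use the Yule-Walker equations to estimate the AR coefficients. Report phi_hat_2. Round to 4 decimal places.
\hat\phi_{2} = 0.4040

The Yule-Walker equations for an AR(p) process read, in matrix form,
  Gamma_p phi = r_p,   with   (Gamma_p)_{ij} = gamma(|i - j|),
                       (r_p)_i = gamma(i),   i,j = 1..p.
Substitute the sample gammas (Toeplitz matrix and right-hand side of size 2):
  Gamma_p = [[10.8638, 8.1296], [8.1296, 10.8638]]
  r_p     = [8.1296, 8.0148]
Written out:
  10.8638 phi_1 + 8.1296 phi_2 = 8.1296
  8.1296 phi_1 + 10.8638 phi_2 = 8.0148
Solve by Cramer's rule:
  det = gamma(0)^2 - gamma(1)^2 = (10.8638)^2 - (8.1296)^2 = 118.02215044 - 66.09039616 = 51.93175428
  phi_hat_1 = [gamma(1) gamma(0) - gamma(1) gamma(2)] / det = [(8.1296)(10.8638) - (8.1296)(8.0148)] / 51.93175428 = 23.1612304 / 51.93175428 = 0.446
  phi_hat_2 = [gamma(0) gamma(2) - gamma(1)^2] / det = [(10.8638)(8.0148) - (8.1296)^2] / 51.93175428 = 20.98078808 / 51.93175428 = 0.404
So phi_hat = [0.4460, 0.4040].
Therefore phi_hat_2 = 0.4040.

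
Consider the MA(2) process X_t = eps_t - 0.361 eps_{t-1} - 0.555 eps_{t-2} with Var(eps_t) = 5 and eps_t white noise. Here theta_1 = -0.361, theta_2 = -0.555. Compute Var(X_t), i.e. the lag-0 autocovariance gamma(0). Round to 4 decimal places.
\gamma(0) = 7.1917

For an MA(q) process X_t = eps_t + sum_i theta_i eps_{t-i} with
Var(eps_t) = sigma^2, the variance is
  gamma(0) = sigma^2 * (1 + sum_i theta_i^2).
  sum_i theta_i^2 = (-0.361)^2 + (-0.555)^2 = 0.130321 + 0.308025 = 0.438346.
  gamma(0) = 5 * (1 + 0.438346) = 5 * 1.438346 = 7.19173, which rounds to 7.1917.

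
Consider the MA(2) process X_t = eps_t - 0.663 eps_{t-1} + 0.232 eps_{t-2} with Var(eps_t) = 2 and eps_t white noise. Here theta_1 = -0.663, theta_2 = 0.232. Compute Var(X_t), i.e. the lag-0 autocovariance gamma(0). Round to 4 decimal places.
\gamma(0) = 2.9868

For an MA(q) process X_t = eps_t + sum_i theta_i eps_{t-i} with
Var(eps_t) = sigma^2, the variance is
  gamma(0) = sigma^2 * (1 + sum_i theta_i^2).
  sum_i theta_i^2 = (-0.663)^2 + (0.232)^2 = 0.439569 + 0.053824 = 0.493393.
  gamma(0) = 2 * (1 + 0.493393) = 2 * 1.493393 = 2.986786, which rounds to 2.9868.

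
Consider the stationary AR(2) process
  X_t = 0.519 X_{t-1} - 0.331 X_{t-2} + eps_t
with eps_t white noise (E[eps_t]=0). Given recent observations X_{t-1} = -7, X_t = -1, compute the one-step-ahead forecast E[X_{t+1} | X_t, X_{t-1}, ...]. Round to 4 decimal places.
E[X_{t+1} \mid \mathcal F_t] = 1.7980

For an AR(p) model X_t = c + sum_i phi_i X_{t-i} + eps_t, the
one-step-ahead conditional mean is
  E[X_{t+1} | X_t, ...] = c + sum_i phi_i X_{t+1-i}.
Substitute known values:
  E[X_{t+1} | ...] = (0.519) * (-1) + (-0.331) * (-7)
                   = 1.7980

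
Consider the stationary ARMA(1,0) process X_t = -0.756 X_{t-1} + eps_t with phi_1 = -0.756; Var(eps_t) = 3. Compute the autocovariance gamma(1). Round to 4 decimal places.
\gamma(1) = -5.2933

Multiply the model equation by X_{t-k} and take expectations. With theta_0 = psi_0 = 1 and psi_j the MA(infinity) weights, this gives
  gamma(k) - sum_i phi_i gamma(k-i) = c_k,
  c_k = sigma^2 * sum_{j=k..q} theta_j psi_{j-k}   (c_k = 0 for k > q),
using gamma(-m) = gamma(m).
Pure AR (q = 0): c_0 = sigma^2 = 3, c_k = 0 for k >= 1.
Equations for k = 0 and k = 1 (AR order 1):
  gamma(0) = phi_1 gamma(1) + c_0
  gamma(1) = phi_1 gamma(0) + c_1
Substituting the second into the first: gamma(0) (1 - phi_1^2) = c_0 + phi_1 c_1, so
  gamma(0) = c_0 / (1 - phi_1^2) = 3 / (1 - (-0.756)^2) = 3 / 0.428464 = 7.001755.
  gamma(1) = phi_1 gamma(0) = (-0.756)(7.001755) = -5.293327.
Therefore gamma(1) = -5.2933 (to 4 decimal places).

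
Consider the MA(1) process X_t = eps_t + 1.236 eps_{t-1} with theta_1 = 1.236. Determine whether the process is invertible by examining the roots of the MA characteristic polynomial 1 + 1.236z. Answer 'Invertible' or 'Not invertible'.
\text{Not invertible}

The MA(q) characteristic polynomial is P(z) = 1 + 1.236z.
Invertibility requires all roots to lie outside the unit circle, i.e. |z| > 1 for every root.
This is linear in z: 1 + (1.236) z = 0  =>  z = -1/(1.236) = -0.809061,  |z| = 0.809061.
Moduli of all roots: 0.8091.
All moduli strictly greater than 1? No.
Verdict: Not invertible.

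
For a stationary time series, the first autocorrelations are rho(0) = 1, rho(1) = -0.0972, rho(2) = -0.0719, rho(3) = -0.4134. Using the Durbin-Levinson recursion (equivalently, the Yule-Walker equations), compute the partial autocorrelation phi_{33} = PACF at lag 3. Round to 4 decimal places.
\phi_{33} = -0.4360

The PACF at lag k is phi_{kk}, the last component of the solution
to the Yule-Walker system G_k phi = r_k where
  (G_k)_{ij} = rho(|i - j|), (r_k)_i = rho(i), i,j = 1..k.
Equivalently, Durbin-Levinson gives phi_{kk} iteratively:
  phi_{11} = rho(1)
  phi_{kk} = [rho(k) - sum_{j=1..k-1} phi_{k-1,j} rho(k-j)]
            / [1 - sum_{j=1..k-1} phi_{k-1,j} rho(j)],
  phi_{k,j} = phi_{k-1,j} - phi_{kk} phi_{k-1,k-j},  j = 1..k-1.
Step k = 1:
  phi_11 = rho(1) = -0.0972.
Step k = 2:
  phi_22 = [rho(2) - phi_11 rho(1)] / [1 - phi_11 rho(1)] = [-0.0719 - (-0.0972)(-0.0972)] / [1 - (-0.0972)(-0.0972)]
         = -0.08134784 / 0.99055216 = -0.082124.
  Update: phi_21 = phi_11 - phi_22 phi_11 = -0.0972 - (-0.082124)(-0.0972) = -0.105182.
Step k = 3:
  phi_33 = [rho(3) - phi_21 rho(2) - phi_22 rho(1)] / [1 - phi_21 rho(1) - phi_22 rho(2)]
    numerator   = -0.4134 - (-0.105182)(-0.0719) - (-0.082124)(-0.0972) = -0.42894504
    denominator = 1 - (-0.105182)(-0.0972) - (-0.082124)(-0.0719) = 0.98387157
  phi_33 = -0.42894504 / 0.98387157 = -0.436.
Therefore phi_{33} = -0.4360.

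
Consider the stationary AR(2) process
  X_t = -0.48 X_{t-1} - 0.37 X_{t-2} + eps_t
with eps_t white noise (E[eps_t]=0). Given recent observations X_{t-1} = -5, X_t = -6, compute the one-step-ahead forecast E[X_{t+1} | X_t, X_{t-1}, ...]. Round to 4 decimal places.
E[X_{t+1} \mid \mathcal F_t] = 4.7300

For an AR(p) model X_t = c + sum_i phi_i X_{t-i} + eps_t, the
one-step-ahead conditional mean is
  E[X_{t+1} | X_t, ...] = c + sum_i phi_i X_{t+1-i}.
Substitute known values:
  E[X_{t+1} | ...] = (-0.48) * (-6) + (-0.37) * (-5)
                   = 4.7300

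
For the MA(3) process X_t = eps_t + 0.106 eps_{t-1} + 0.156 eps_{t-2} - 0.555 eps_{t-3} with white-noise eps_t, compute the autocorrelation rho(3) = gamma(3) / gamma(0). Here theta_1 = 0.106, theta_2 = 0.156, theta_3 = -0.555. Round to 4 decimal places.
\rho(3) = -0.4131

For an MA(q) process with theta_0 = 1, the autocovariance is
  gamma(k) = sigma^2 * sum_{i=0..q-k} theta_i * theta_{i+k},
and rho(k) = gamma(k) / gamma(0). Sigma^2 cancels.
  numerator   = (1)*(-0.555) = -0.555.
  denominator = (1)^2 + (0.106)^2 + (0.156)^2 + (-0.555)^2 = 1.343597.
  rho(3) = -0.555 / 1.343597 = -0.4131.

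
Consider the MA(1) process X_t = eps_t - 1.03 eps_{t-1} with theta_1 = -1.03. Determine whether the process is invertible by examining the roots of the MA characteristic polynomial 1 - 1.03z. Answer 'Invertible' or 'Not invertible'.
\text{Not invertible}

The MA(q) characteristic polynomial is P(z) = 1 - 1.03z.
Invertibility requires all roots to lie outside the unit circle, i.e. |z| > 1 for every root.
This is linear in z: 1 + (-1.03) z = 0  =>  z = -1/(-1.03) = 0.970874,  |z| = 0.970874.
Moduli of all roots: 0.9709.
All moduli strictly greater than 1? No.
Verdict: Not invertible.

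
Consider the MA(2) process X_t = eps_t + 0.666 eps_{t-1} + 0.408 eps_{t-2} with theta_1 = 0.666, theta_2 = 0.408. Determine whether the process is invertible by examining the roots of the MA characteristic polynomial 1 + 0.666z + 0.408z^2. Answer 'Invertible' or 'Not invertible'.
\text{Invertible}

The MA(q) characteristic polynomial is P(z) = 1 + 0.666z + 0.408z^2.
Invertibility requires all roots to lie outside the unit circle, i.e. |z| > 1 for every root.
Set 1 + (0.666) z + (0.408) z^2 = 0, i.e. a z^2 + b z + c = 0 with a = 0.408, b = 0.666, c = 1.
Discriminant D = b^2 - 4ac = (0.666)^2 - 4*(0.408)*1 = 0.443556 - (1.632) = -1.188444.
D < 0, so the roots are the complex-conjugate pair z = (-b +/- i sqrt(-D)) / (2a) = -0.8162 +/- 1.336i.
For a conjugate pair |z|^2 = z * conj(z) = (product of roots) = c/a = 1/(0.408) = 2.45098, so |z| = sqrt(2.45098) = 1.5656 for both roots.
Moduli of all roots: 1.5656, 1.5656.
All moduli strictly greater than 1? Yes.
Verdict: Invertible.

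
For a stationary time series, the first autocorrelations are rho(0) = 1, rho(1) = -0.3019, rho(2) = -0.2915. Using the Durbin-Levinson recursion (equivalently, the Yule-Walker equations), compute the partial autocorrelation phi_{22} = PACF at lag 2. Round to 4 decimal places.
\phi_{22} = -0.4210

The PACF at lag k is phi_{kk}, the last component of the solution
to the Yule-Walker system G_k phi = r_k where
  (G_k)_{ij} = rho(|i - j|), (r_k)_i = rho(i), i,j = 1..k.
Equivalently, Durbin-Levinson gives phi_{kk} iteratively:
  phi_{11} = rho(1)
  phi_{kk} = [rho(k) - sum_{j=1..k-1} phi_{k-1,j} rho(k-j)]
            / [1 - sum_{j=1..k-1} phi_{k-1,j} rho(j)],
  phi_{k,j} = phi_{k-1,j} - phi_{kk} phi_{k-1,k-j},  j = 1..k-1.
Step k = 1:
  phi_11 = rho(1) = -0.3019.
Step k = 2:
  phi_22 = [rho(2) - phi_11 rho(1)] / [1 - phi_11 rho(1)] = [-0.2915 - (-0.3019)(-0.3019)] / [1 - (-0.3019)(-0.3019)]
         = -0.38264361 / 0.90885639 = -0.421.
Therefore phi_{22} = -0.4210.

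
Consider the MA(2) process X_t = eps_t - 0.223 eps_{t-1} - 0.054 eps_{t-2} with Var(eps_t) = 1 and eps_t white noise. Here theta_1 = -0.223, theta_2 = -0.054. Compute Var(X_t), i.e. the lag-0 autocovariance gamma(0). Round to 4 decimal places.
\gamma(0) = 1.0526

For an MA(q) process X_t = eps_t + sum_i theta_i eps_{t-i} with
Var(eps_t) = sigma^2, the variance is
  gamma(0) = sigma^2 * (1 + sum_i theta_i^2).
  sum_i theta_i^2 = (-0.223)^2 + (-0.054)^2 = 0.049729 + 0.002916 = 0.052645.
  gamma(0) = 1 * (1 + 0.052645) = 1 * 1.052645 = 1.052645, which rounds to 1.0526.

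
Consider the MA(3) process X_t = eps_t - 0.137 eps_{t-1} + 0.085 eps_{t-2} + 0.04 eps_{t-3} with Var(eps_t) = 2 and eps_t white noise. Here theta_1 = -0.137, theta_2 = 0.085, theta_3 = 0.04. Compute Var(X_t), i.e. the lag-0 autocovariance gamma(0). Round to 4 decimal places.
\gamma(0) = 2.0552

For an MA(q) process X_t = eps_t + sum_i theta_i eps_{t-i} with
Var(eps_t) = sigma^2, the variance is
  gamma(0) = sigma^2 * (1 + sum_i theta_i^2).
  sum_i theta_i^2 = (-0.137)^2 + (0.085)^2 + (0.04)^2 = 0.018769 + 0.007225 + 0.0016 = 0.027594.
  gamma(0) = 2 * (1 + 0.027594) = 2 * 1.027594 = 2.055188, which rounds to 2.0552.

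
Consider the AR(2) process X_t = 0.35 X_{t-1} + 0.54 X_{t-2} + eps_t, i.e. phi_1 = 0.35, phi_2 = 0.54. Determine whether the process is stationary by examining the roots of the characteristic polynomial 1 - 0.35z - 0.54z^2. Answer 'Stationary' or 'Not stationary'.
\text{Stationary}

The AR(p) characteristic polynomial is P(z) = 1 - 0.35z - 0.54z^2.
Stationarity requires all roots to lie outside the unit circle, i.e. |z| > 1 for every root.
Set 1 + (-0.35) z + (-0.54) z^2 = 0, i.e. a z^2 + b z + c = 0 with a = -0.54, b = -0.35, c = 1.
Discriminant D = b^2 - 4ac = (-0.35)^2 - 4*(-0.54)*1 = 0.1225 - (-2.16) = 2.2825.
D >= 0, so the roots are real: z = (-b +/- sqrt(D)) / (2a) = (0.35 +/- 1.510794) / (-1.08).
  z_1 = (0.35 + 1.510794) / (-1.08) = -1.723,   |z_1| = 1.723.
  z_2 = (0.35 - 1.510794) / (-1.08) = 1.0748,   |z_2| = 1.0748.
Moduli of all roots: 1.7230, 1.0748.
All moduli strictly greater than 1? Yes.
Verdict: Stationary.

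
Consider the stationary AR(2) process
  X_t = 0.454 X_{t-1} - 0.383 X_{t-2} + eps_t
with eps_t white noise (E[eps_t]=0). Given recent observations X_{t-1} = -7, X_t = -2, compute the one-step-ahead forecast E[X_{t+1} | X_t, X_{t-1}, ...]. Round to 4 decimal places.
E[X_{t+1} \mid \mathcal F_t] = 1.7730

For an AR(p) model X_t = c + sum_i phi_i X_{t-i} + eps_t, the
one-step-ahead conditional mean is
  E[X_{t+1} | X_t, ...] = c + sum_i phi_i X_{t+1-i}.
Substitute known values:
  E[X_{t+1} | ...] = (0.454) * (-2) + (-0.383) * (-7)
                   = 1.7730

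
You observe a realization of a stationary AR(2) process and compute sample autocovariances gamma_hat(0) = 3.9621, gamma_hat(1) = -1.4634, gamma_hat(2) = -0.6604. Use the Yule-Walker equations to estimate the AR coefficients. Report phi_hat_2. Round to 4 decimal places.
\hat\phi_{2} = -0.3510

The Yule-Walker equations for an AR(p) process read, in matrix form,
  Gamma_p phi = r_p,   with   (Gamma_p)_{ij} = gamma(|i - j|),
                       (r_p)_i = gamma(i),   i,j = 1..p.
Substitute the sample gammas (Toeplitz matrix and right-hand side of size 2):
  Gamma_p = [[3.9621, -1.4634], [-1.4634, 3.9621]]
  r_p     = [-1.4634, -0.6604]
Written out:
  3.9621 phi_1 - 1.4634 phi_2 = -1.4634
  -1.4634 phi_1 + 3.9621 phi_2 = -0.6604
Solve by Cramer's rule:
  det = gamma(0)^2 - gamma(1)^2 = (3.9621)^2 - (-1.4634)^2 = 15.69823641 - 2.14153956 = 13.55669685
  phi_hat_1 = [gamma(1) gamma(0) - gamma(1) gamma(2)] / det = [(-1.4634)(3.9621) - (-1.4634)(-0.6604)] / 13.55669685 = -6.7645665 / 13.55669685 = -0.499
  phi_hat_2 = [gamma(0) gamma(2) - gamma(1)^2] / det = [(3.9621)(-0.6604) - (-1.4634)^2] / 13.55669685 = -4.7581104 / 13.55669685 = -0.351
So phi_hat = [-0.4990, -0.3510].
Therefore phi_hat_2 = -0.3510.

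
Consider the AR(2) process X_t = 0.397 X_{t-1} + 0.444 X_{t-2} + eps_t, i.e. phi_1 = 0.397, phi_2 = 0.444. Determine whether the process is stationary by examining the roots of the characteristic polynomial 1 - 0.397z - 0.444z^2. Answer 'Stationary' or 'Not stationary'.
\text{Stationary}

The AR(p) characteristic polynomial is P(z) = 1 - 0.397z - 0.444z^2.
Stationarity requires all roots to lie outside the unit circle, i.e. |z| > 1 for every root.
Set 1 + (-0.397) z + (-0.444) z^2 = 0, i.e. a z^2 + b z + c = 0 with a = -0.444, b = -0.397, c = 1.
Discriminant D = b^2 - 4ac = (-0.397)^2 - 4*(-0.444)*1 = 0.157609 - (-1.776) = 1.933609.
D >= 0, so the roots are real: z = (-b +/- sqrt(D)) / (2a) = (0.397 +/- 1.390543) / (-0.888).
  z_1 = (0.397 + 1.390543) / (-0.888) = -2.013,   |z_1| = 2.013.
  z_2 = (0.397 - 1.390543) / (-0.888) = 1.1189,   |z_2| = 1.1189.
Moduli of all roots: 2.0130, 1.1189.
All moduli strictly greater than 1? Yes.
Verdict: Stationary.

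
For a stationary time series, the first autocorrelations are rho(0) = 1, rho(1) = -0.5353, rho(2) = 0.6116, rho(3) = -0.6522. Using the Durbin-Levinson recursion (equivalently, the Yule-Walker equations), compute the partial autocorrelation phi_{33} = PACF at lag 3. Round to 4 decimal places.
\phi_{33} = -0.4070

The PACF at lag k is phi_{kk}, the last component of the solution
to the Yule-Walker system G_k phi = r_k where
  (G_k)_{ij} = rho(|i - j|), (r_k)_i = rho(i), i,j = 1..k.
Equivalently, Durbin-Levinson gives phi_{kk} iteratively:
  phi_{11} = rho(1)
  phi_{kk} = [rho(k) - sum_{j=1..k-1} phi_{k-1,j} rho(k-j)]
            / [1 - sum_{j=1..k-1} phi_{k-1,j} rho(j)],
  phi_{k,j} = phi_{k-1,j} - phi_{kk} phi_{k-1,k-j},  j = 1..k-1.
Step k = 1:
  phi_11 = rho(1) = -0.5353.
Step k = 2:
  phi_22 = [rho(2) - phi_11 rho(1)] / [1 - phi_11 rho(1)] = [0.6116 - (-0.5353)(-0.5353)] / [1 - (-0.5353)(-0.5353)]
         = 0.32505391 / 0.71345391 = 0.455606.
  Update: phi_21 = phi_11 - phi_22 phi_11 = -0.5353 - (0.455606)(-0.5353) = -0.291414.
Step k = 3:
  phi_33 = [rho(3) - phi_21 rho(2) - phi_22 rho(1)] / [1 - phi_21 rho(1) - phi_22 rho(2)]
    numerator   = -0.6522 - (-0.291414)(0.6116) - (0.455606)(-0.5353) = -0.23008523
    denominator = 1 - (-0.291414)(-0.5353) - (0.455606)(0.6116) = 0.56535739
  phi_33 = -0.23008523 / 0.56535739 = -0.407.
Therefore phi_{33} = -0.4070.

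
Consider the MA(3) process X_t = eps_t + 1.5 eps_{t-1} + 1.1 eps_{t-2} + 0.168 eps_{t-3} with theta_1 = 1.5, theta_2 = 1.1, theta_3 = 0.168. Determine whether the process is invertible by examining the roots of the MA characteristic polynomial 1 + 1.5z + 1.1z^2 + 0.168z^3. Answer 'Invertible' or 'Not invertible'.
\text{Invertible}

The MA(q) characteristic polynomial is P(z) = 1 + 1.5z + 1.1z^2 + 0.168z^3.
Invertibility requires all roots to lie outside the unit circle, i.e. |z| > 1 for every root.
Degree 3: look for a simple real root z0 first, then factor out (1 - z/z0) and solve the remaining quadratic.
Testing z0 = -5: P(-5) = 1 + (1.5)(-5) + (1.1)(-5)^2 + (0.168)(-5)^3
  = 1 + (-7.5) + (27.5) + (-21) = 0.  So z_0 = -5 is a root, |z_0| = 5.
Divide out the factor (1 + 0.2 z) = (1 - z/z0) (since 1/z0 = -0.2):
  P(z) = (1 + 0.2 z)(1 + (1.3) z + (0.84) z^2)
  [check: z-coef 1.3 - (-0.2) = 1.5; z^2-coef 0.84 - (-0.2)(1.3) = 1.1; z^3-coef -(-0.2)(0.84) = 0.168.]
Remaining roots from the quadratic factor 1 + (1.3) z + (0.84) z^2:
  Set 1 + (1.3) z + (0.84) z^2 = 0, i.e. a z^2 + b z + c = 0 with a = 0.84, b = 1.3, c = 1.
  Discriminant D = b^2 - 4ac = (1.3)^2 - 4*(0.84)*1 = 1.69 - (3.36) = -1.67.
  D < 0, so the roots are the complex-conjugate pair z = (-b +/- i sqrt(-D)) / (2a) = -0.7738 +/- 0.7692i.
  For a conjugate pair |z|^2 = z * conj(z) = (product of roots) = c/a = 1/(0.84) = 1.190476, so |z| = sqrt(1.190476) = 1.0911 for both roots.
Moduli of all roots: 5.0000, 1.0911, 1.0911.
All moduli strictly greater than 1? Yes.
Verdict: Invertible.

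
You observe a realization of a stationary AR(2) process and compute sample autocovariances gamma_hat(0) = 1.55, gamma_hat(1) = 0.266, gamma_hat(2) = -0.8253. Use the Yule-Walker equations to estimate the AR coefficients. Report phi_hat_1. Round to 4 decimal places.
\hat\phi_{1} = 0.2710

The Yule-Walker equations for an AR(p) process read, in matrix form,
  Gamma_p phi = r_p,   with   (Gamma_p)_{ij} = gamma(|i - j|),
                       (r_p)_i = gamma(i),   i,j = 1..p.
Substitute the sample gammas (Toeplitz matrix and right-hand side of size 2):
  Gamma_p = [[1.55, 0.266], [0.266, 1.55]]
  r_p     = [0.266, -0.8253]
Written out:
  1.55 phi_1 + 0.266 phi_2 = 0.266
  0.266 phi_1 + 1.55 phi_2 = -0.8253
Solve by Cramer's rule:
  det = gamma(0)^2 - gamma(1)^2 = (1.55)^2 - (0.266)^2 = 2.4025 - 0.070756 = 2.331744
  phi_hat_1 = [gamma(1) gamma(0) - gamma(1) gamma(2)] / det = [(0.266)(1.55) - (0.266)(-0.8253)] / 2.331744 = 0.6318298 / 2.331744 = 0.271
  phi_hat_2 = [gamma(0) gamma(2) - gamma(1)^2] / det = [(1.55)(-0.8253) - (0.266)^2] / 2.331744 = -1.349971 / 2.331744 = -0.579
So phi_hat = [0.2710, -0.5790].
Therefore phi_hat_1 = 0.2710.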